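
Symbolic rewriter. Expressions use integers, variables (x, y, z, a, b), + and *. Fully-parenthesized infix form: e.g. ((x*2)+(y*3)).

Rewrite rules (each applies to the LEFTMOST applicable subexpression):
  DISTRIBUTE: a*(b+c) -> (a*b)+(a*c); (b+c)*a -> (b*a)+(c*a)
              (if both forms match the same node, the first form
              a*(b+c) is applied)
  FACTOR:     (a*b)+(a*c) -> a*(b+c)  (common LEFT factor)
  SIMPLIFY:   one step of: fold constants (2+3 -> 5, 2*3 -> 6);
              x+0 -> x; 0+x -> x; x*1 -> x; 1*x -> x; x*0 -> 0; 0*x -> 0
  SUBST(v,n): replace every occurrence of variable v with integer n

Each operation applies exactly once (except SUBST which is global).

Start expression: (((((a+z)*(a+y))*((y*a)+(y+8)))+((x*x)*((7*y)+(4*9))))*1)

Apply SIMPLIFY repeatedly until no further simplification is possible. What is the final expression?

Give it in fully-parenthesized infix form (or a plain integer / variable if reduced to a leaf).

Start: (((((a+z)*(a+y))*((y*a)+(y+8)))+((x*x)*((7*y)+(4*9))))*1)
Step 1: at root: (((((a+z)*(a+y))*((y*a)+(y+8)))+((x*x)*((7*y)+(4*9))))*1) -> ((((a+z)*(a+y))*((y*a)+(y+8)))+((x*x)*((7*y)+(4*9)))); overall: (((((a+z)*(a+y))*((y*a)+(y+8)))+((x*x)*((7*y)+(4*9))))*1) -> ((((a+z)*(a+y))*((y*a)+(y+8)))+((x*x)*((7*y)+(4*9))))
Step 2: at RRR: (4*9) -> 36; overall: ((((a+z)*(a+y))*((y*a)+(y+8)))+((x*x)*((7*y)+(4*9)))) -> ((((a+z)*(a+y))*((y*a)+(y+8)))+((x*x)*((7*y)+36)))
Fixed point: ((((a+z)*(a+y))*((y*a)+(y+8)))+((x*x)*((7*y)+36)))

Answer: ((((a+z)*(a+y))*((y*a)+(y+8)))+((x*x)*((7*y)+36)))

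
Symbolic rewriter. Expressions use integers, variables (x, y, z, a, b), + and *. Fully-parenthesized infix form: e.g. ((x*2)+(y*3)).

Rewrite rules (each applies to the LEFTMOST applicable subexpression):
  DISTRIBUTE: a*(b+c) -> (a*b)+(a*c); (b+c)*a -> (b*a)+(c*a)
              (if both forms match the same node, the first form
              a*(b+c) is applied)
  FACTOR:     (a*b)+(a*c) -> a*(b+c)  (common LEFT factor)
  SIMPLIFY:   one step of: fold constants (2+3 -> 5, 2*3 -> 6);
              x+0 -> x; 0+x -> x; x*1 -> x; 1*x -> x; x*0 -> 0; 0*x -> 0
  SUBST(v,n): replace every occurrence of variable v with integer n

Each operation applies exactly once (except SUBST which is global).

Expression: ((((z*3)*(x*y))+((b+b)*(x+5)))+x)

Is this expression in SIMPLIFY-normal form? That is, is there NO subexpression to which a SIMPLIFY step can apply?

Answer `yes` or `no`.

Expression: ((((z*3)*(x*y))+((b+b)*(x+5)))+x)
Scanning for simplifiable subexpressions (pre-order)...
  at root: ((((z*3)*(x*y))+((b+b)*(x+5)))+x) (not simplifiable)
  at L: (((z*3)*(x*y))+((b+b)*(x+5))) (not simplifiable)
  at LL: ((z*3)*(x*y)) (not simplifiable)
  at LLL: (z*3) (not simplifiable)
  at LLR: (x*y) (not simplifiable)
  at LR: ((b+b)*(x+5)) (not simplifiable)
  at LRL: (b+b) (not simplifiable)
  at LRR: (x+5) (not simplifiable)
Result: no simplifiable subexpression found -> normal form.

Answer: yes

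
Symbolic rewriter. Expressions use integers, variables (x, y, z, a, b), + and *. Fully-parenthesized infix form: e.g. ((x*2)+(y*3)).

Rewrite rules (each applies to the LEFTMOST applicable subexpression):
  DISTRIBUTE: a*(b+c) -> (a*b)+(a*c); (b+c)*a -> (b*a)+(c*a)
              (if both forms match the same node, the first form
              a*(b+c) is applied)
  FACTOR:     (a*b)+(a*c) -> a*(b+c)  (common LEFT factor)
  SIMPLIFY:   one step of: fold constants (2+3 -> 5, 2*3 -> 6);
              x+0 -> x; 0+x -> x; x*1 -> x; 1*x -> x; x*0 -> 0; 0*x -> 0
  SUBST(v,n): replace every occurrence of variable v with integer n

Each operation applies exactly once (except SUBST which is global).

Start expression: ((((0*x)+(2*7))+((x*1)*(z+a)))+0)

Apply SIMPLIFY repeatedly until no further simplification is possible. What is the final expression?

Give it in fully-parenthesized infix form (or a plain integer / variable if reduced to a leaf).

Answer: (14+(x*(z+a)))

Derivation:
Start: ((((0*x)+(2*7))+((x*1)*(z+a)))+0)
Step 1: at root: ((((0*x)+(2*7))+((x*1)*(z+a)))+0) -> (((0*x)+(2*7))+((x*1)*(z+a))); overall: ((((0*x)+(2*7))+((x*1)*(z+a)))+0) -> (((0*x)+(2*7))+((x*1)*(z+a)))
Step 2: at LL: (0*x) -> 0; overall: (((0*x)+(2*7))+((x*1)*(z+a))) -> ((0+(2*7))+((x*1)*(z+a)))
Step 3: at L: (0+(2*7)) -> (2*7); overall: ((0+(2*7))+((x*1)*(z+a))) -> ((2*7)+((x*1)*(z+a)))
Step 4: at L: (2*7) -> 14; overall: ((2*7)+((x*1)*(z+a))) -> (14+((x*1)*(z+a)))
Step 5: at RL: (x*1) -> x; overall: (14+((x*1)*(z+a))) -> (14+(x*(z+a)))
Fixed point: (14+(x*(z+a)))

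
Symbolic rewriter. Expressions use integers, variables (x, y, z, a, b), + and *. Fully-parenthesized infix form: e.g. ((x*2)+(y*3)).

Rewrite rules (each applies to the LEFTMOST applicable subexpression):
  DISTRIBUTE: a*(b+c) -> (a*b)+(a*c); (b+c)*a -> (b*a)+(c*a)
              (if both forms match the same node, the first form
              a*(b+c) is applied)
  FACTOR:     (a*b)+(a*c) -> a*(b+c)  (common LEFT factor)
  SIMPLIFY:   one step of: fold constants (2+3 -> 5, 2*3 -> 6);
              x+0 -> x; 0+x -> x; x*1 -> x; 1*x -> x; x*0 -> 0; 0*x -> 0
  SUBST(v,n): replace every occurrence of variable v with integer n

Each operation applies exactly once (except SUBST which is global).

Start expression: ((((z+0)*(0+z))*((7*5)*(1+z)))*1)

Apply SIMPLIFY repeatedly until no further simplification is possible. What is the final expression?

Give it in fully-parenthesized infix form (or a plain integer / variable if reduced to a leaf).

Start: ((((z+0)*(0+z))*((7*5)*(1+z)))*1)
Step 1: at root: ((((z+0)*(0+z))*((7*5)*(1+z)))*1) -> (((z+0)*(0+z))*((7*5)*(1+z))); overall: ((((z+0)*(0+z))*((7*5)*(1+z)))*1) -> (((z+0)*(0+z))*((7*5)*(1+z)))
Step 2: at LL: (z+0) -> z; overall: (((z+0)*(0+z))*((7*5)*(1+z))) -> ((z*(0+z))*((7*5)*(1+z)))
Step 3: at LR: (0+z) -> z; overall: ((z*(0+z))*((7*5)*(1+z))) -> ((z*z)*((7*5)*(1+z)))
Step 4: at RL: (7*5) -> 35; overall: ((z*z)*((7*5)*(1+z))) -> ((z*z)*(35*(1+z)))
Fixed point: ((z*z)*(35*(1+z)))

Answer: ((z*z)*(35*(1+z)))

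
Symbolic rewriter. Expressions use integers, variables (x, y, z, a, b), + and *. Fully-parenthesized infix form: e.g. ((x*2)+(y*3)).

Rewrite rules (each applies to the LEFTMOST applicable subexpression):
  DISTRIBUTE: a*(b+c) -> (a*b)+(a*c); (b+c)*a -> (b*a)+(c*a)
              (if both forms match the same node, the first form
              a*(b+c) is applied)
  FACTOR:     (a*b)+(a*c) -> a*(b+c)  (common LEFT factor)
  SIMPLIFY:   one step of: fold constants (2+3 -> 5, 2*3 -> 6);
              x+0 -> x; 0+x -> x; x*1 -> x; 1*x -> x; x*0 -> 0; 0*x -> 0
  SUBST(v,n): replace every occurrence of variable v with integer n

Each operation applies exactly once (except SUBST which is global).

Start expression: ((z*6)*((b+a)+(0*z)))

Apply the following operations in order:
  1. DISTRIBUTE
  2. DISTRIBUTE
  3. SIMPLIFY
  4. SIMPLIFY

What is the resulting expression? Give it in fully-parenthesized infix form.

Answer: ((((z*6)*b)+((z*6)*a))+0)

Derivation:
Start: ((z*6)*((b+a)+(0*z)))
Apply DISTRIBUTE at root (target: ((z*6)*((b+a)+(0*z)))): ((z*6)*((b+a)+(0*z))) -> (((z*6)*(b+a))+((z*6)*(0*z)))
Apply DISTRIBUTE at L (target: ((z*6)*(b+a))): (((z*6)*(b+a))+((z*6)*(0*z))) -> ((((z*6)*b)+((z*6)*a))+((z*6)*(0*z)))
Apply SIMPLIFY at RR (target: (0*z)): ((((z*6)*b)+((z*6)*a))+((z*6)*(0*z))) -> ((((z*6)*b)+((z*6)*a))+((z*6)*0))
Apply SIMPLIFY at R (target: ((z*6)*0)): ((((z*6)*b)+((z*6)*a))+((z*6)*0)) -> ((((z*6)*b)+((z*6)*a))+0)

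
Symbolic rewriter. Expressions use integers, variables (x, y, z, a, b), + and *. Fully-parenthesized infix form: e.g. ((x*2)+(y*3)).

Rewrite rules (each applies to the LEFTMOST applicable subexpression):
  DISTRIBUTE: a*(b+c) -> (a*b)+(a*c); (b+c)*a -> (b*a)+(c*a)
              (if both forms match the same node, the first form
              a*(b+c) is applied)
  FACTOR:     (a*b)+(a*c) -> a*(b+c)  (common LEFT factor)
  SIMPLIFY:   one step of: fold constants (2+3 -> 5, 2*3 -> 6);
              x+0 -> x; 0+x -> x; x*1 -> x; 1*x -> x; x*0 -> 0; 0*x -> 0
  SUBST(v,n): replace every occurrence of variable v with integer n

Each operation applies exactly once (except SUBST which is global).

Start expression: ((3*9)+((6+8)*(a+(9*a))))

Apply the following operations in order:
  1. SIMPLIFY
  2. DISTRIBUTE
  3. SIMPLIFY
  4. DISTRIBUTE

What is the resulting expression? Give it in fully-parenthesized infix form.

Start: ((3*9)+((6+8)*(a+(9*a))))
Apply SIMPLIFY at L (target: (3*9)): ((3*9)+((6+8)*(a+(9*a)))) -> (27+((6+8)*(a+(9*a))))
Apply DISTRIBUTE at R (target: ((6+8)*(a+(9*a)))): (27+((6+8)*(a+(9*a)))) -> (27+(((6+8)*a)+((6+8)*(9*a))))
Apply SIMPLIFY at RLL (target: (6+8)): (27+(((6+8)*a)+((6+8)*(9*a)))) -> (27+((14*a)+((6+8)*(9*a))))
Apply DISTRIBUTE at RR (target: ((6+8)*(9*a))): (27+((14*a)+((6+8)*(9*a)))) -> (27+((14*a)+((6*(9*a))+(8*(9*a)))))

Answer: (27+((14*a)+((6*(9*a))+(8*(9*a)))))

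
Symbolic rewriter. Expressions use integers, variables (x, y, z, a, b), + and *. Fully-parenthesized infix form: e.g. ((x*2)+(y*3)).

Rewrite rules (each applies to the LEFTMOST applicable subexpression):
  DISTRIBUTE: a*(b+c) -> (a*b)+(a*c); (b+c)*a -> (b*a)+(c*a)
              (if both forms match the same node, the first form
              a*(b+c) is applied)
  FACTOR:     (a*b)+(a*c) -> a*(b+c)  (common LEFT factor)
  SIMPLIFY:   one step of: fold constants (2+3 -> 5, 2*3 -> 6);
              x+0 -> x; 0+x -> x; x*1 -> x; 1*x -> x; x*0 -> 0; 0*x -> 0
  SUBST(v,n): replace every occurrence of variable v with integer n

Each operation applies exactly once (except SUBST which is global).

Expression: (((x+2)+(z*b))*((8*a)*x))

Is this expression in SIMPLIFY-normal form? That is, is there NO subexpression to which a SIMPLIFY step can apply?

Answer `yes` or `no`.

Expression: (((x+2)+(z*b))*((8*a)*x))
Scanning for simplifiable subexpressions (pre-order)...
  at root: (((x+2)+(z*b))*((8*a)*x)) (not simplifiable)
  at L: ((x+2)+(z*b)) (not simplifiable)
  at LL: (x+2) (not simplifiable)
  at LR: (z*b) (not simplifiable)
  at R: ((8*a)*x) (not simplifiable)
  at RL: (8*a) (not simplifiable)
Result: no simplifiable subexpression found -> normal form.

Answer: yes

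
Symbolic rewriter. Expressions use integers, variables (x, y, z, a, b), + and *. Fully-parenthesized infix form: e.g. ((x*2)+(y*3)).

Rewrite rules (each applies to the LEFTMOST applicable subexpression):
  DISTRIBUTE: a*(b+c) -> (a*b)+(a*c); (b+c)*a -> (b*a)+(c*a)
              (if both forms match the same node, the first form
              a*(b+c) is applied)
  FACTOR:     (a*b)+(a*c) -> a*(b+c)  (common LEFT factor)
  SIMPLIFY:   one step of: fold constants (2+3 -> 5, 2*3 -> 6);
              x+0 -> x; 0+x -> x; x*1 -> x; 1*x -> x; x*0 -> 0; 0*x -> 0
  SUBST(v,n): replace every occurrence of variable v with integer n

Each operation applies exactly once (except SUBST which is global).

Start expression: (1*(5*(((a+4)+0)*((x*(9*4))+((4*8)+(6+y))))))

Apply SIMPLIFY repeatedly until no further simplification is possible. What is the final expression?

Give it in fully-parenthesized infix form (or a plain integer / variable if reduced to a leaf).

Start: (1*(5*(((a+4)+0)*((x*(9*4))+((4*8)+(6+y))))))
Step 1: at root: (1*(5*(((a+4)+0)*((x*(9*4))+((4*8)+(6+y)))))) -> (5*(((a+4)+0)*((x*(9*4))+((4*8)+(6+y))))); overall: (1*(5*(((a+4)+0)*((x*(9*4))+((4*8)+(6+y)))))) -> (5*(((a+4)+0)*((x*(9*4))+((4*8)+(6+y)))))
Step 2: at RL: ((a+4)+0) -> (a+4); overall: (5*(((a+4)+0)*((x*(9*4))+((4*8)+(6+y))))) -> (5*((a+4)*((x*(9*4))+((4*8)+(6+y)))))
Step 3: at RRLR: (9*4) -> 36; overall: (5*((a+4)*((x*(9*4))+((4*8)+(6+y))))) -> (5*((a+4)*((x*36)+((4*8)+(6+y)))))
Step 4: at RRRL: (4*8) -> 32; overall: (5*((a+4)*((x*36)+((4*8)+(6+y))))) -> (5*((a+4)*((x*36)+(32+(6+y)))))
Fixed point: (5*((a+4)*((x*36)+(32+(6+y)))))

Answer: (5*((a+4)*((x*36)+(32+(6+y)))))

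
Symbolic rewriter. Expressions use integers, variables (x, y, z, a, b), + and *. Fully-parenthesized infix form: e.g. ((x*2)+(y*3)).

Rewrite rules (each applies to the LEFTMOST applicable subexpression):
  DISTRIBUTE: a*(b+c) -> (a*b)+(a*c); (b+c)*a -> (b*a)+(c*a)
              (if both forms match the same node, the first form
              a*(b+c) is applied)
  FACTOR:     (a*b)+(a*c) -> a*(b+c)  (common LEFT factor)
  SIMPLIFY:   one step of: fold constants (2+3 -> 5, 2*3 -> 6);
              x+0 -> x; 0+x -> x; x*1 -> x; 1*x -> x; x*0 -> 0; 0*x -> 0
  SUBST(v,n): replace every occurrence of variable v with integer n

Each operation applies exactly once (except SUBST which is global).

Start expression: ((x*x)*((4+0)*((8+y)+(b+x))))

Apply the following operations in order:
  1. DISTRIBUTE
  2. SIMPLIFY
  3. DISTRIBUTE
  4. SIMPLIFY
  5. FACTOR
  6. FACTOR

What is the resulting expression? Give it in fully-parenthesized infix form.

Answer: ((x*x)*(4*((8+y)+(b+x))))

Derivation:
Start: ((x*x)*((4+0)*((8+y)+(b+x))))
Apply DISTRIBUTE at R (target: ((4+0)*((8+y)+(b+x)))): ((x*x)*((4+0)*((8+y)+(b+x)))) -> ((x*x)*(((4+0)*(8+y))+((4+0)*(b+x))))
Apply SIMPLIFY at RLL (target: (4+0)): ((x*x)*(((4+0)*(8+y))+((4+0)*(b+x)))) -> ((x*x)*((4*(8+y))+((4+0)*(b+x))))
Apply DISTRIBUTE at root (target: ((x*x)*((4*(8+y))+((4+0)*(b+x))))): ((x*x)*((4*(8+y))+((4+0)*(b+x)))) -> (((x*x)*(4*(8+y)))+((x*x)*((4+0)*(b+x))))
Apply SIMPLIFY at RRL (target: (4+0)): (((x*x)*(4*(8+y)))+((x*x)*((4+0)*(b+x)))) -> (((x*x)*(4*(8+y)))+((x*x)*(4*(b+x))))
Apply FACTOR at root (target: (((x*x)*(4*(8+y)))+((x*x)*(4*(b+x))))): (((x*x)*(4*(8+y)))+((x*x)*(4*(b+x)))) -> ((x*x)*((4*(8+y))+(4*(b+x))))
Apply FACTOR at R (target: ((4*(8+y))+(4*(b+x)))): ((x*x)*((4*(8+y))+(4*(b+x)))) -> ((x*x)*(4*((8+y)+(b+x))))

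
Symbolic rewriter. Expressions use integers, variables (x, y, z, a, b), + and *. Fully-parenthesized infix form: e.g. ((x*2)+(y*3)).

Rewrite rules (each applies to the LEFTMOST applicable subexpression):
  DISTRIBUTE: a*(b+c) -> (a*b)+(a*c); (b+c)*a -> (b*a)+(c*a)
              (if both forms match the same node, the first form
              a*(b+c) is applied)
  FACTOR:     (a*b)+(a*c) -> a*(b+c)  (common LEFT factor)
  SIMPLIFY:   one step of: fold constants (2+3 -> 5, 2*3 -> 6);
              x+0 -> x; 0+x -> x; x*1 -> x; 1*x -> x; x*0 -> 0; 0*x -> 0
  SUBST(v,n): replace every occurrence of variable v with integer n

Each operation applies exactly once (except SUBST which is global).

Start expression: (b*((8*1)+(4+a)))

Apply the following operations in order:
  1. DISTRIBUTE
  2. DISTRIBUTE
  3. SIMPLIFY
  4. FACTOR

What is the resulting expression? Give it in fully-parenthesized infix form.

Answer: ((b*8)+(b*(4+a)))

Derivation:
Start: (b*((8*1)+(4+a)))
Apply DISTRIBUTE at root (target: (b*((8*1)+(4+a)))): (b*((8*1)+(4+a))) -> ((b*(8*1))+(b*(4+a)))
Apply DISTRIBUTE at R (target: (b*(4+a))): ((b*(8*1))+(b*(4+a))) -> ((b*(8*1))+((b*4)+(b*a)))
Apply SIMPLIFY at LR (target: (8*1)): ((b*(8*1))+((b*4)+(b*a))) -> ((b*8)+((b*4)+(b*a)))
Apply FACTOR at R (target: ((b*4)+(b*a))): ((b*8)+((b*4)+(b*a))) -> ((b*8)+(b*(4+a)))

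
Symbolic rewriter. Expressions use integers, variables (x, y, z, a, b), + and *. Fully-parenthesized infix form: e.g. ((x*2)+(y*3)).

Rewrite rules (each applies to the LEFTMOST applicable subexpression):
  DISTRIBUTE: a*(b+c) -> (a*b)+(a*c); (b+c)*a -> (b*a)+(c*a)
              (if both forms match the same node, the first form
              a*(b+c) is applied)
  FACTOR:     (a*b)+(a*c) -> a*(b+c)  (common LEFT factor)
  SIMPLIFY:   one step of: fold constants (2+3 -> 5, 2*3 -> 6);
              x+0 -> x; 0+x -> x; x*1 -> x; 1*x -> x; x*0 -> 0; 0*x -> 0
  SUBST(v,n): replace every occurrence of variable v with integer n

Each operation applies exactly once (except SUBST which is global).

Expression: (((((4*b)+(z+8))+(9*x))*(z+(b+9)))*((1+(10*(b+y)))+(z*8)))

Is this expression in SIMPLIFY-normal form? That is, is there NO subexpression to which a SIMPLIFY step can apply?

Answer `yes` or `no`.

Answer: yes

Derivation:
Expression: (((((4*b)+(z+8))+(9*x))*(z+(b+9)))*((1+(10*(b+y)))+(z*8)))
Scanning for simplifiable subexpressions (pre-order)...
  at root: (((((4*b)+(z+8))+(9*x))*(z+(b+9)))*((1+(10*(b+y)))+(z*8))) (not simplifiable)
  at L: ((((4*b)+(z+8))+(9*x))*(z+(b+9))) (not simplifiable)
  at LL: (((4*b)+(z+8))+(9*x)) (not simplifiable)
  at LLL: ((4*b)+(z+8)) (not simplifiable)
  at LLLL: (4*b) (not simplifiable)
  at LLLR: (z+8) (not simplifiable)
  at LLR: (9*x) (not simplifiable)
  at LR: (z+(b+9)) (not simplifiable)
  at LRR: (b+9) (not simplifiable)
  at R: ((1+(10*(b+y)))+(z*8)) (not simplifiable)
  at RL: (1+(10*(b+y))) (not simplifiable)
  at RLR: (10*(b+y)) (not simplifiable)
  at RLRR: (b+y) (not simplifiable)
  at RR: (z*8) (not simplifiable)
Result: no simplifiable subexpression found -> normal form.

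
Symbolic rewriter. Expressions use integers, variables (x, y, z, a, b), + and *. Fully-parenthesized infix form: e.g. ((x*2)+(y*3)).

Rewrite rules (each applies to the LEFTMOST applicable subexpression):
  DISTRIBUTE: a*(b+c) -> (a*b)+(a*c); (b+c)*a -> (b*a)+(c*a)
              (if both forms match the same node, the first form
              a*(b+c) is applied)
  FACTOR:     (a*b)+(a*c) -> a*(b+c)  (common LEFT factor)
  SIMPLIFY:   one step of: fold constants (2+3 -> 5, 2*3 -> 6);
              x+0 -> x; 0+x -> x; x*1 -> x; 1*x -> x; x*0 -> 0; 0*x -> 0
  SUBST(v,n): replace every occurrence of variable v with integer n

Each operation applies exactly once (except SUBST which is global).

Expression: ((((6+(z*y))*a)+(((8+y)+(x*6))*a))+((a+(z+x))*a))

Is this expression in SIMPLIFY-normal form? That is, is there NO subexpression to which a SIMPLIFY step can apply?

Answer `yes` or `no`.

Expression: ((((6+(z*y))*a)+(((8+y)+(x*6))*a))+((a+(z+x))*a))
Scanning for simplifiable subexpressions (pre-order)...
  at root: ((((6+(z*y))*a)+(((8+y)+(x*6))*a))+((a+(z+x))*a)) (not simplifiable)
  at L: (((6+(z*y))*a)+(((8+y)+(x*6))*a)) (not simplifiable)
  at LL: ((6+(z*y))*a) (not simplifiable)
  at LLL: (6+(z*y)) (not simplifiable)
  at LLLR: (z*y) (not simplifiable)
  at LR: (((8+y)+(x*6))*a) (not simplifiable)
  at LRL: ((8+y)+(x*6)) (not simplifiable)
  at LRLL: (8+y) (not simplifiable)
  at LRLR: (x*6) (not simplifiable)
  at R: ((a+(z+x))*a) (not simplifiable)
  at RL: (a+(z+x)) (not simplifiable)
  at RLR: (z+x) (not simplifiable)
Result: no simplifiable subexpression found -> normal form.

Answer: yes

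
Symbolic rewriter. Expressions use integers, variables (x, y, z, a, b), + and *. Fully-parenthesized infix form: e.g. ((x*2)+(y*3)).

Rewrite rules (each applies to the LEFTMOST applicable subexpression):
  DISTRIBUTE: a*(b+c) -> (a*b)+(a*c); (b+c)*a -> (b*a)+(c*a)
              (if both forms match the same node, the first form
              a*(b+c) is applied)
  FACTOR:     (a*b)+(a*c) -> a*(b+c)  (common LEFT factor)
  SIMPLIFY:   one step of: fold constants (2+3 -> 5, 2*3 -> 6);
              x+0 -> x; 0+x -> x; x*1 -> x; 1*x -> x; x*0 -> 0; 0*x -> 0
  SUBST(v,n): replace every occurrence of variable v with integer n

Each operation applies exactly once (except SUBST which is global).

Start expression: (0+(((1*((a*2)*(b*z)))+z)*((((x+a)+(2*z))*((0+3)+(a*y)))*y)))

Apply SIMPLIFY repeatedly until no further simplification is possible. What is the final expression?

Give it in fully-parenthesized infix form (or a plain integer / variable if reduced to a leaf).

Answer: ((((a*2)*(b*z))+z)*((((x+a)+(2*z))*(3+(a*y)))*y))

Derivation:
Start: (0+(((1*((a*2)*(b*z)))+z)*((((x+a)+(2*z))*((0+3)+(a*y)))*y)))
Step 1: at root: (0+(((1*((a*2)*(b*z)))+z)*((((x+a)+(2*z))*((0+3)+(a*y)))*y))) -> (((1*((a*2)*(b*z)))+z)*((((x+a)+(2*z))*((0+3)+(a*y)))*y)); overall: (0+(((1*((a*2)*(b*z)))+z)*((((x+a)+(2*z))*((0+3)+(a*y)))*y))) -> (((1*((a*2)*(b*z)))+z)*((((x+a)+(2*z))*((0+3)+(a*y)))*y))
Step 2: at LL: (1*((a*2)*(b*z))) -> ((a*2)*(b*z)); overall: (((1*((a*2)*(b*z)))+z)*((((x+a)+(2*z))*((0+3)+(a*y)))*y)) -> ((((a*2)*(b*z))+z)*((((x+a)+(2*z))*((0+3)+(a*y)))*y))
Step 3: at RLRL: (0+3) -> 3; overall: ((((a*2)*(b*z))+z)*((((x+a)+(2*z))*((0+3)+(a*y)))*y)) -> ((((a*2)*(b*z))+z)*((((x+a)+(2*z))*(3+(a*y)))*y))
Fixed point: ((((a*2)*(b*z))+z)*((((x+a)+(2*z))*(3+(a*y)))*y))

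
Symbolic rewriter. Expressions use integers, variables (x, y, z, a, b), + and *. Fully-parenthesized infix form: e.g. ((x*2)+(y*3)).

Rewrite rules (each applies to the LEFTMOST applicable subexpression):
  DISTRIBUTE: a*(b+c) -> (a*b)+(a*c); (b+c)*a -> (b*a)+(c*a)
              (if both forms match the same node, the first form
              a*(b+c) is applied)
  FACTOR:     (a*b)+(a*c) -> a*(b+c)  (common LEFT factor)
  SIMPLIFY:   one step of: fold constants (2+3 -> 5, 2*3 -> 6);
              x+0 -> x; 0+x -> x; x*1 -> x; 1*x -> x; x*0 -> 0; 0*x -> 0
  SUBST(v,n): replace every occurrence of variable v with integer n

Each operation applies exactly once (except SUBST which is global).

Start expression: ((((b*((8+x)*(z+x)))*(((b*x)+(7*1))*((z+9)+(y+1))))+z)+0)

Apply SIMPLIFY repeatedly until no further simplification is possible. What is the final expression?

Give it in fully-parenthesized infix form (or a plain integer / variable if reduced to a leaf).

Start: ((((b*((8+x)*(z+x)))*(((b*x)+(7*1))*((z+9)+(y+1))))+z)+0)
Step 1: at root: ((((b*((8+x)*(z+x)))*(((b*x)+(7*1))*((z+9)+(y+1))))+z)+0) -> (((b*((8+x)*(z+x)))*(((b*x)+(7*1))*((z+9)+(y+1))))+z); overall: ((((b*((8+x)*(z+x)))*(((b*x)+(7*1))*((z+9)+(y+1))))+z)+0) -> (((b*((8+x)*(z+x)))*(((b*x)+(7*1))*((z+9)+(y+1))))+z)
Step 2: at LRLR: (7*1) -> 7; overall: (((b*((8+x)*(z+x)))*(((b*x)+(7*1))*((z+9)+(y+1))))+z) -> (((b*((8+x)*(z+x)))*(((b*x)+7)*((z+9)+(y+1))))+z)
Fixed point: (((b*((8+x)*(z+x)))*(((b*x)+7)*((z+9)+(y+1))))+z)

Answer: (((b*((8+x)*(z+x)))*(((b*x)+7)*((z+9)+(y+1))))+z)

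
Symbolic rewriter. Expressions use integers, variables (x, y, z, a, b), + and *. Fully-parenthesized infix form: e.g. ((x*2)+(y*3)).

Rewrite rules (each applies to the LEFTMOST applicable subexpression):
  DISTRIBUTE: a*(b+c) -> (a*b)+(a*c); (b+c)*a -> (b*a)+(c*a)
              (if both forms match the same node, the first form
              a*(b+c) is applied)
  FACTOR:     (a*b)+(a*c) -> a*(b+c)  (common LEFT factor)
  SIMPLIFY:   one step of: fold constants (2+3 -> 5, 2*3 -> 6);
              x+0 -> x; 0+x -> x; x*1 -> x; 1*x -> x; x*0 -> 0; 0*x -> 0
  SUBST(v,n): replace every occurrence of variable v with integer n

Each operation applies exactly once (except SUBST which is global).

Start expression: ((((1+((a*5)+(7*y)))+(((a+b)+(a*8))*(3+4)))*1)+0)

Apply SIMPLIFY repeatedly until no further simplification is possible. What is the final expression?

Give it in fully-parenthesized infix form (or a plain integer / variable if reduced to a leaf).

Start: ((((1+((a*5)+(7*y)))+(((a+b)+(a*8))*(3+4)))*1)+0)
Step 1: at root: ((((1+((a*5)+(7*y)))+(((a+b)+(a*8))*(3+4)))*1)+0) -> (((1+((a*5)+(7*y)))+(((a+b)+(a*8))*(3+4)))*1); overall: ((((1+((a*5)+(7*y)))+(((a+b)+(a*8))*(3+4)))*1)+0) -> (((1+((a*5)+(7*y)))+(((a+b)+(a*8))*(3+4)))*1)
Step 2: at root: (((1+((a*5)+(7*y)))+(((a+b)+(a*8))*(3+4)))*1) -> ((1+((a*5)+(7*y)))+(((a+b)+(a*8))*(3+4))); overall: (((1+((a*5)+(7*y)))+(((a+b)+(a*8))*(3+4)))*1) -> ((1+((a*5)+(7*y)))+(((a+b)+(a*8))*(3+4)))
Step 3: at RR: (3+4) -> 7; overall: ((1+((a*5)+(7*y)))+(((a+b)+(a*8))*(3+4))) -> ((1+((a*5)+(7*y)))+(((a+b)+(a*8))*7))
Fixed point: ((1+((a*5)+(7*y)))+(((a+b)+(a*8))*7))

Answer: ((1+((a*5)+(7*y)))+(((a+b)+(a*8))*7))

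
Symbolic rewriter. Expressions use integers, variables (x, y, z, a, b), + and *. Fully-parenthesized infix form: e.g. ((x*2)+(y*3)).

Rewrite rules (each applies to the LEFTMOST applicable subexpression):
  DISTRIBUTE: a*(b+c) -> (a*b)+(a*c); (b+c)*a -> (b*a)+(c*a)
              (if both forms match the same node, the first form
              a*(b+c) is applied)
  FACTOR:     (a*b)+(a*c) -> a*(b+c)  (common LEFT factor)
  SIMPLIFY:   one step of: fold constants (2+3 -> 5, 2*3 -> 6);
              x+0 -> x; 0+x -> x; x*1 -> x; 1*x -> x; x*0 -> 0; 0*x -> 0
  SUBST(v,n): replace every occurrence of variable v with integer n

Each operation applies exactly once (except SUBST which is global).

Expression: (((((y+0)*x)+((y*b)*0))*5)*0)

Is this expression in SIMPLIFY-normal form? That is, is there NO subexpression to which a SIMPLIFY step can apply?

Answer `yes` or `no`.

Expression: (((((y+0)*x)+((y*b)*0))*5)*0)
Scanning for simplifiable subexpressions (pre-order)...
  at root: (((((y+0)*x)+((y*b)*0))*5)*0) (SIMPLIFIABLE)
  at L: ((((y+0)*x)+((y*b)*0))*5) (not simplifiable)
  at LL: (((y+0)*x)+((y*b)*0)) (not simplifiable)
  at LLL: ((y+0)*x) (not simplifiable)
  at LLLL: (y+0) (SIMPLIFIABLE)
  at LLR: ((y*b)*0) (SIMPLIFIABLE)
  at LLRL: (y*b) (not simplifiable)
Found simplifiable subexpr at path root: (((((y+0)*x)+((y*b)*0))*5)*0)
One SIMPLIFY step would give: 0
-> NOT in normal form.

Answer: no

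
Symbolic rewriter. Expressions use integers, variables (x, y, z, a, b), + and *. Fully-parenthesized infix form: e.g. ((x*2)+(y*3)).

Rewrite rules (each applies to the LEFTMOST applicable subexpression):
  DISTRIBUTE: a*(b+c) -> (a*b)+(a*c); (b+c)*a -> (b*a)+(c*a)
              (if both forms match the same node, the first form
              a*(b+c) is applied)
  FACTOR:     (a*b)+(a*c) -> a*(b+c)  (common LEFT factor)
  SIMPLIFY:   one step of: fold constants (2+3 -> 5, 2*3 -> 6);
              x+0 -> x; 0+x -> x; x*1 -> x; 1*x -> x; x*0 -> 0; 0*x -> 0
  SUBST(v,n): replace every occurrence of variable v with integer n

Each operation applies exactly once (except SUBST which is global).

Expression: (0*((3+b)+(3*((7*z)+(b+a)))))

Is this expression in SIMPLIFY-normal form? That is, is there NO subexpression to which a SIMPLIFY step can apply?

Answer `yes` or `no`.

Expression: (0*((3+b)+(3*((7*z)+(b+a)))))
Scanning for simplifiable subexpressions (pre-order)...
  at root: (0*((3+b)+(3*((7*z)+(b+a))))) (SIMPLIFIABLE)
  at R: ((3+b)+(3*((7*z)+(b+a)))) (not simplifiable)
  at RL: (3+b) (not simplifiable)
  at RR: (3*((7*z)+(b+a))) (not simplifiable)
  at RRR: ((7*z)+(b+a)) (not simplifiable)
  at RRRL: (7*z) (not simplifiable)
  at RRRR: (b+a) (not simplifiable)
Found simplifiable subexpr at path root: (0*((3+b)+(3*((7*z)+(b+a)))))
One SIMPLIFY step would give: 0
-> NOT in normal form.

Answer: no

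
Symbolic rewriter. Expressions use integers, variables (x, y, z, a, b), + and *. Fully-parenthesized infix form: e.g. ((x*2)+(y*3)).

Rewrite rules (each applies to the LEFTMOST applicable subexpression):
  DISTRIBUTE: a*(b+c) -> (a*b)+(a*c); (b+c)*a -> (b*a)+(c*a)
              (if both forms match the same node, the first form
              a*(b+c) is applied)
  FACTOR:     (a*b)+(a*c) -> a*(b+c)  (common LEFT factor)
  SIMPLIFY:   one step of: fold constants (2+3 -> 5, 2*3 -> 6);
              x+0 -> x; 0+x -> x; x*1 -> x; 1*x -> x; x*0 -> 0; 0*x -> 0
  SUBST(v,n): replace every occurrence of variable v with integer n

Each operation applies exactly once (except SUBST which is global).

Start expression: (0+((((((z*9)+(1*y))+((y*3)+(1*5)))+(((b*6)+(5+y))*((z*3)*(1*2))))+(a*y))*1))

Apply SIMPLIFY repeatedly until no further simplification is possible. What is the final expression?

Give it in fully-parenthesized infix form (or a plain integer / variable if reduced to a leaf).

Start: (0+((((((z*9)+(1*y))+((y*3)+(1*5)))+(((b*6)+(5+y))*((z*3)*(1*2))))+(a*y))*1))
Step 1: at root: (0+((((((z*9)+(1*y))+((y*3)+(1*5)))+(((b*6)+(5+y))*((z*3)*(1*2))))+(a*y))*1)) -> ((((((z*9)+(1*y))+((y*3)+(1*5)))+(((b*6)+(5+y))*((z*3)*(1*2))))+(a*y))*1); overall: (0+((((((z*9)+(1*y))+((y*3)+(1*5)))+(((b*6)+(5+y))*((z*3)*(1*2))))+(a*y))*1)) -> ((((((z*9)+(1*y))+((y*3)+(1*5)))+(((b*6)+(5+y))*((z*3)*(1*2))))+(a*y))*1)
Step 2: at root: ((((((z*9)+(1*y))+((y*3)+(1*5)))+(((b*6)+(5+y))*((z*3)*(1*2))))+(a*y))*1) -> (((((z*9)+(1*y))+((y*3)+(1*5)))+(((b*6)+(5+y))*((z*3)*(1*2))))+(a*y)); overall: ((((((z*9)+(1*y))+((y*3)+(1*5)))+(((b*6)+(5+y))*((z*3)*(1*2))))+(a*y))*1) -> (((((z*9)+(1*y))+((y*3)+(1*5)))+(((b*6)+(5+y))*((z*3)*(1*2))))+(a*y))
Step 3: at LLLR: (1*y) -> y; overall: (((((z*9)+(1*y))+((y*3)+(1*5)))+(((b*6)+(5+y))*((z*3)*(1*2))))+(a*y)) -> (((((z*9)+y)+((y*3)+(1*5)))+(((b*6)+(5+y))*((z*3)*(1*2))))+(a*y))
Step 4: at LLRR: (1*5) -> 5; overall: (((((z*9)+y)+((y*3)+(1*5)))+(((b*6)+(5+y))*((z*3)*(1*2))))+(a*y)) -> (((((z*9)+y)+((y*3)+5))+(((b*6)+(5+y))*((z*3)*(1*2))))+(a*y))
Step 5: at LRRR: (1*2) -> 2; overall: (((((z*9)+y)+((y*3)+5))+(((b*6)+(5+y))*((z*3)*(1*2))))+(a*y)) -> (((((z*9)+y)+((y*3)+5))+(((b*6)+(5+y))*((z*3)*2)))+(a*y))
Fixed point: (((((z*9)+y)+((y*3)+5))+(((b*6)+(5+y))*((z*3)*2)))+(a*y))

Answer: (((((z*9)+y)+((y*3)+5))+(((b*6)+(5+y))*((z*3)*2)))+(a*y))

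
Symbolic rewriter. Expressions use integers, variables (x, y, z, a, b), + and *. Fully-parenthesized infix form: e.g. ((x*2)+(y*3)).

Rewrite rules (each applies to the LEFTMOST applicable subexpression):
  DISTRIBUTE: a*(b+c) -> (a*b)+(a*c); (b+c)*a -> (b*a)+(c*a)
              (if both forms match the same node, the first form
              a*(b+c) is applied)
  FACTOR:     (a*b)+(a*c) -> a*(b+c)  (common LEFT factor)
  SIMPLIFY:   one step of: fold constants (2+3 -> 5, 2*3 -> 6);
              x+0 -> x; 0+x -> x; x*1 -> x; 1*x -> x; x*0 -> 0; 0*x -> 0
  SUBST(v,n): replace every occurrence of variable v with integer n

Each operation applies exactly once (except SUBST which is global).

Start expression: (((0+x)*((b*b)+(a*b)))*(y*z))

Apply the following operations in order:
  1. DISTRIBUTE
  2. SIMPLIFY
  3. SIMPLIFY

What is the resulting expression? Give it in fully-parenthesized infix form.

Answer: (((x*(b*b))+(x*(a*b)))*(y*z))

Derivation:
Start: (((0+x)*((b*b)+(a*b)))*(y*z))
Apply DISTRIBUTE at L (target: ((0+x)*((b*b)+(a*b)))): (((0+x)*((b*b)+(a*b)))*(y*z)) -> ((((0+x)*(b*b))+((0+x)*(a*b)))*(y*z))
Apply SIMPLIFY at LLL (target: (0+x)): ((((0+x)*(b*b))+((0+x)*(a*b)))*(y*z)) -> (((x*(b*b))+((0+x)*(a*b)))*(y*z))
Apply SIMPLIFY at LRL (target: (0+x)): (((x*(b*b))+((0+x)*(a*b)))*(y*z)) -> (((x*(b*b))+(x*(a*b)))*(y*z))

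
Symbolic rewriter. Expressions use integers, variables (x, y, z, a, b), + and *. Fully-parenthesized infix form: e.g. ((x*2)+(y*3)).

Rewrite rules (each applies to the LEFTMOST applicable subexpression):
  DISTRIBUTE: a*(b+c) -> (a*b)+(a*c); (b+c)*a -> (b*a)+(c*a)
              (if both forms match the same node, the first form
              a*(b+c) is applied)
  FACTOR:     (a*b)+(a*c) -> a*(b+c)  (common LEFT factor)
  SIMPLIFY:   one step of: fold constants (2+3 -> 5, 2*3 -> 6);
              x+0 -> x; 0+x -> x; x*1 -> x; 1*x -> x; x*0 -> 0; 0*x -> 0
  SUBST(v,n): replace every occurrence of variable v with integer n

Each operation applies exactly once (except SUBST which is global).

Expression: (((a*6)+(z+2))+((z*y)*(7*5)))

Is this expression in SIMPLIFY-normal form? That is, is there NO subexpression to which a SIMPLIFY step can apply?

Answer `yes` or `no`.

Expression: (((a*6)+(z+2))+((z*y)*(7*5)))
Scanning for simplifiable subexpressions (pre-order)...
  at root: (((a*6)+(z+2))+((z*y)*(7*5))) (not simplifiable)
  at L: ((a*6)+(z+2)) (not simplifiable)
  at LL: (a*6) (not simplifiable)
  at LR: (z+2) (not simplifiable)
  at R: ((z*y)*(7*5)) (not simplifiable)
  at RL: (z*y) (not simplifiable)
  at RR: (7*5) (SIMPLIFIABLE)
Found simplifiable subexpr at path RR: (7*5)
One SIMPLIFY step would give: (((a*6)+(z+2))+((z*y)*35))
-> NOT in normal form.

Answer: no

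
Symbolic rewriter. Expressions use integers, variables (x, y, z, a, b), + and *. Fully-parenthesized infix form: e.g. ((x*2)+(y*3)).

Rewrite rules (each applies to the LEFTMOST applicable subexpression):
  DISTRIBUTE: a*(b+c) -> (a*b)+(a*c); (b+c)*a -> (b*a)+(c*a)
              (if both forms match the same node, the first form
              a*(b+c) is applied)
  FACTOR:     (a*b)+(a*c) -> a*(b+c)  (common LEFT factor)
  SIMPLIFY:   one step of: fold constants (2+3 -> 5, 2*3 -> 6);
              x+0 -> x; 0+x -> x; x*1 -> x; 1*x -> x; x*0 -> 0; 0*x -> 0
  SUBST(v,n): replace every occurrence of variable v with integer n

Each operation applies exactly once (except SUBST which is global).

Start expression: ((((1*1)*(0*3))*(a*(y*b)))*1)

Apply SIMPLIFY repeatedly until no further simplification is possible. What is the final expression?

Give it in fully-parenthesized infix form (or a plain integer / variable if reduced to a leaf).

Start: ((((1*1)*(0*3))*(a*(y*b)))*1)
Step 1: at root: ((((1*1)*(0*3))*(a*(y*b)))*1) -> (((1*1)*(0*3))*(a*(y*b))); overall: ((((1*1)*(0*3))*(a*(y*b)))*1) -> (((1*1)*(0*3))*(a*(y*b)))
Step 2: at LL: (1*1) -> 1; overall: (((1*1)*(0*3))*(a*(y*b))) -> ((1*(0*3))*(a*(y*b)))
Step 3: at L: (1*(0*3)) -> (0*3); overall: ((1*(0*3))*(a*(y*b))) -> ((0*3)*(a*(y*b)))
Step 4: at L: (0*3) -> 0; overall: ((0*3)*(a*(y*b))) -> (0*(a*(y*b)))
Step 5: at root: (0*(a*(y*b))) -> 0; overall: (0*(a*(y*b))) -> 0
Fixed point: 0

Answer: 0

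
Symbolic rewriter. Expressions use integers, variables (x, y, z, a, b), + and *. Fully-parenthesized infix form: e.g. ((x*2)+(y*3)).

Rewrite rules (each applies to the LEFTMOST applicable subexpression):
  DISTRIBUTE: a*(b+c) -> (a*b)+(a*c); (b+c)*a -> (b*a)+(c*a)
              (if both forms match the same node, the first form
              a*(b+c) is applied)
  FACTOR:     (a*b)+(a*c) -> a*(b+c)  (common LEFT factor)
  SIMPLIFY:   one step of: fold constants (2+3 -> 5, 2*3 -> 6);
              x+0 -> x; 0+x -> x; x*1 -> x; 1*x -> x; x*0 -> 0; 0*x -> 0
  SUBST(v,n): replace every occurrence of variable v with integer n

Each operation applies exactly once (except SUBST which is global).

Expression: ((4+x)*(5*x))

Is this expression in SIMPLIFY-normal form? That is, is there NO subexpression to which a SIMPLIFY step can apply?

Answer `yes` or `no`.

Answer: yes

Derivation:
Expression: ((4+x)*(5*x))
Scanning for simplifiable subexpressions (pre-order)...
  at root: ((4+x)*(5*x)) (not simplifiable)
  at L: (4+x) (not simplifiable)
  at R: (5*x) (not simplifiable)
Result: no simplifiable subexpression found -> normal form.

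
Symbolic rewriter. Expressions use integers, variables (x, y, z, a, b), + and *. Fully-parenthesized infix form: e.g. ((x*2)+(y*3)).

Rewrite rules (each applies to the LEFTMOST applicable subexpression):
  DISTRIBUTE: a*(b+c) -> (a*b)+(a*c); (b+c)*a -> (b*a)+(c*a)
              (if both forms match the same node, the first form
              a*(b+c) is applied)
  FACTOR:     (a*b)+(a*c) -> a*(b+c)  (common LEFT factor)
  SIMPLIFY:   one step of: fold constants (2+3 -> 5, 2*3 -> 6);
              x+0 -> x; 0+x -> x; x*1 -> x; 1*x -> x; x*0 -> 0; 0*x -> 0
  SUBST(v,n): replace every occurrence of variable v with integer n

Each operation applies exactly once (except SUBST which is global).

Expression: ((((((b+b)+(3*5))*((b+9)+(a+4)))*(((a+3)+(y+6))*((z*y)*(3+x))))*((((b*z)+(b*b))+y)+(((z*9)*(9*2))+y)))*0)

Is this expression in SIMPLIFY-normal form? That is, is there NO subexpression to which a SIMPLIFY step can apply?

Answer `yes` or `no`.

Expression: ((((((b+b)+(3*5))*((b+9)+(a+4)))*(((a+3)+(y+6))*((z*y)*(3+x))))*((((b*z)+(b*b))+y)+(((z*9)*(9*2))+y)))*0)
Scanning for simplifiable subexpressions (pre-order)...
  at root: ((((((b+b)+(3*5))*((b+9)+(a+4)))*(((a+3)+(y+6))*((z*y)*(3+x))))*((((b*z)+(b*b))+y)+(((z*9)*(9*2))+y)))*0) (SIMPLIFIABLE)
  at L: (((((b+b)+(3*5))*((b+9)+(a+4)))*(((a+3)+(y+6))*((z*y)*(3+x))))*((((b*z)+(b*b))+y)+(((z*9)*(9*2))+y))) (not simplifiable)
  at LL: ((((b+b)+(3*5))*((b+9)+(a+4)))*(((a+3)+(y+6))*((z*y)*(3+x)))) (not simplifiable)
  at LLL: (((b+b)+(3*5))*((b+9)+(a+4))) (not simplifiable)
  at LLLL: ((b+b)+(3*5)) (not simplifiable)
  at LLLLL: (b+b) (not simplifiable)
  at LLLLR: (3*5) (SIMPLIFIABLE)
  at LLLR: ((b+9)+(a+4)) (not simplifiable)
  at LLLRL: (b+9) (not simplifiable)
  at LLLRR: (a+4) (not simplifiable)
  at LLR: (((a+3)+(y+6))*((z*y)*(3+x))) (not simplifiable)
  at LLRL: ((a+3)+(y+6)) (not simplifiable)
  at LLRLL: (a+3) (not simplifiable)
  at LLRLR: (y+6) (not simplifiable)
  at LLRR: ((z*y)*(3+x)) (not simplifiable)
  at LLRRL: (z*y) (not simplifiable)
  at LLRRR: (3+x) (not simplifiable)
  at LR: ((((b*z)+(b*b))+y)+(((z*9)*(9*2))+y)) (not simplifiable)
  at LRL: (((b*z)+(b*b))+y) (not simplifiable)
  at LRLL: ((b*z)+(b*b)) (not simplifiable)
  at LRLLL: (b*z) (not simplifiable)
  at LRLLR: (b*b) (not simplifiable)
  at LRR: (((z*9)*(9*2))+y) (not simplifiable)
  at LRRL: ((z*9)*(9*2)) (not simplifiable)
  at LRRLL: (z*9) (not simplifiable)
  at LRRLR: (9*2) (SIMPLIFIABLE)
Found simplifiable subexpr at path root: ((((((b+b)+(3*5))*((b+9)+(a+4)))*(((a+3)+(y+6))*((z*y)*(3+x))))*((((b*z)+(b*b))+y)+(((z*9)*(9*2))+y)))*0)
One SIMPLIFY step would give: 0
-> NOT in normal form.

Answer: no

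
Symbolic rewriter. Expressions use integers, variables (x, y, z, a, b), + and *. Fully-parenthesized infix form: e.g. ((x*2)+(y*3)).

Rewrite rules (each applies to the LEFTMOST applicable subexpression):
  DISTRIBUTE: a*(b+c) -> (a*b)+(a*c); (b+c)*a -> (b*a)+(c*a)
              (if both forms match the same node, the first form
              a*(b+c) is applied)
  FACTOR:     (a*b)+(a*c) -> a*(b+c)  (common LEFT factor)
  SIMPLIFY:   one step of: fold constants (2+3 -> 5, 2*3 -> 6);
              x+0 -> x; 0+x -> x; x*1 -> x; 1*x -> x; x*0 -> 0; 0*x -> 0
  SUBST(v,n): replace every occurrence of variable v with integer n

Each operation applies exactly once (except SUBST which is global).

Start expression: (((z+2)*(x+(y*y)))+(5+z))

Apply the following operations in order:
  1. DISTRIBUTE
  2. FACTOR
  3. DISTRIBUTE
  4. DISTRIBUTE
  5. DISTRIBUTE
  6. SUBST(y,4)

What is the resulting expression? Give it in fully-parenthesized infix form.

Answer: ((((z*x)+(2*x))+((z*(4*4))+(2*(4*4))))+(5+z))

Derivation:
Start: (((z+2)*(x+(y*y)))+(5+z))
Apply DISTRIBUTE at L (target: ((z+2)*(x+(y*y)))): (((z+2)*(x+(y*y)))+(5+z)) -> ((((z+2)*x)+((z+2)*(y*y)))+(5+z))
Apply FACTOR at L (target: (((z+2)*x)+((z+2)*(y*y)))): ((((z+2)*x)+((z+2)*(y*y)))+(5+z)) -> (((z+2)*(x+(y*y)))+(5+z))
Apply DISTRIBUTE at L (target: ((z+2)*(x+(y*y)))): (((z+2)*(x+(y*y)))+(5+z)) -> ((((z+2)*x)+((z+2)*(y*y)))+(5+z))
Apply DISTRIBUTE at LL (target: ((z+2)*x)): ((((z+2)*x)+((z+2)*(y*y)))+(5+z)) -> ((((z*x)+(2*x))+((z+2)*(y*y)))+(5+z))
Apply DISTRIBUTE at LR (target: ((z+2)*(y*y))): ((((z*x)+(2*x))+((z+2)*(y*y)))+(5+z)) -> ((((z*x)+(2*x))+((z*(y*y))+(2*(y*y))))+(5+z))
Apply SUBST(y,4): ((((z*x)+(2*x))+((z*(y*y))+(2*(y*y))))+(5+z)) -> ((((z*x)+(2*x))+((z*(4*4))+(2*(4*4))))+(5+z))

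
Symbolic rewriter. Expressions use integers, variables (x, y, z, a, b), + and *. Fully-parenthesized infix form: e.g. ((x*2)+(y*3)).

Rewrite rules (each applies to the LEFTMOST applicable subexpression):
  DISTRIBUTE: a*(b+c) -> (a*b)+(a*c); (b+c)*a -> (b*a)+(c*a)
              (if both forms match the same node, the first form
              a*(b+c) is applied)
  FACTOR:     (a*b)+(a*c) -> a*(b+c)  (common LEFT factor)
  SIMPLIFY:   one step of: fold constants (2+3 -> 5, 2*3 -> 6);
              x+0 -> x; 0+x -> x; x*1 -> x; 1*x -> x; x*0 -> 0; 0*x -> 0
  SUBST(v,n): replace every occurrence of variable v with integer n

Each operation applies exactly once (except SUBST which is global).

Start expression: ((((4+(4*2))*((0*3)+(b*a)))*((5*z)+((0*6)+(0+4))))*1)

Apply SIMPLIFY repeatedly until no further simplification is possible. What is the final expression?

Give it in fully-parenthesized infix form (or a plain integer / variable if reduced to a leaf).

Start: ((((4+(4*2))*((0*3)+(b*a)))*((5*z)+((0*6)+(0+4))))*1)
Step 1: at root: ((((4+(4*2))*((0*3)+(b*a)))*((5*z)+((0*6)+(0+4))))*1) -> (((4+(4*2))*((0*3)+(b*a)))*((5*z)+((0*6)+(0+4)))); overall: ((((4+(4*2))*((0*3)+(b*a)))*((5*z)+((0*6)+(0+4))))*1) -> (((4+(4*2))*((0*3)+(b*a)))*((5*z)+((0*6)+(0+4))))
Step 2: at LLR: (4*2) -> 8; overall: (((4+(4*2))*((0*3)+(b*a)))*((5*z)+((0*6)+(0+4)))) -> (((4+8)*((0*3)+(b*a)))*((5*z)+((0*6)+(0+4))))
Step 3: at LL: (4+8) -> 12; overall: (((4+8)*((0*3)+(b*a)))*((5*z)+((0*6)+(0+4)))) -> ((12*((0*3)+(b*a)))*((5*z)+((0*6)+(0+4))))
Step 4: at LRL: (0*3) -> 0; overall: ((12*((0*3)+(b*a)))*((5*z)+((0*6)+(0+4)))) -> ((12*(0+(b*a)))*((5*z)+((0*6)+(0+4))))
Step 5: at LR: (0+(b*a)) -> (b*a); overall: ((12*(0+(b*a)))*((5*z)+((0*6)+(0+4)))) -> ((12*(b*a))*((5*z)+((0*6)+(0+4))))
Step 6: at RRL: (0*6) -> 0; overall: ((12*(b*a))*((5*z)+((0*6)+(0+4)))) -> ((12*(b*a))*((5*z)+(0+(0+4))))
Step 7: at RR: (0+(0+4)) -> (0+4); overall: ((12*(b*a))*((5*z)+(0+(0+4)))) -> ((12*(b*a))*((5*z)+(0+4)))
Step 8: at RR: (0+4) -> 4; overall: ((12*(b*a))*((5*z)+(0+4))) -> ((12*(b*a))*((5*z)+4))
Fixed point: ((12*(b*a))*((5*z)+4))

Answer: ((12*(b*a))*((5*z)+4))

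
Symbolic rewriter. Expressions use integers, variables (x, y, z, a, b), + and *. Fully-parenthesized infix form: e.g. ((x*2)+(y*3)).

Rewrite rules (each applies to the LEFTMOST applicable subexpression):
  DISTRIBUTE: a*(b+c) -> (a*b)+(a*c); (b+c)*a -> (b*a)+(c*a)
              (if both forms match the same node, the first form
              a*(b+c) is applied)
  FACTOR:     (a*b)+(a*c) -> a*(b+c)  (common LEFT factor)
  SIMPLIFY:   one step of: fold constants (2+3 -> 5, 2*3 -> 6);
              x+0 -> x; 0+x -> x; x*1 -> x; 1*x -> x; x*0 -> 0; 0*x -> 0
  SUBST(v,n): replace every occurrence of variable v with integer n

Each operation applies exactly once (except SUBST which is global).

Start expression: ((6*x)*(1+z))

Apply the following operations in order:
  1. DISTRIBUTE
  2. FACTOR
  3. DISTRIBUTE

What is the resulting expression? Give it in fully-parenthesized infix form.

Answer: (((6*x)*1)+((6*x)*z))

Derivation:
Start: ((6*x)*(1+z))
Apply DISTRIBUTE at root (target: ((6*x)*(1+z))): ((6*x)*(1+z)) -> (((6*x)*1)+((6*x)*z))
Apply FACTOR at root (target: (((6*x)*1)+((6*x)*z))): (((6*x)*1)+((6*x)*z)) -> ((6*x)*(1+z))
Apply DISTRIBUTE at root (target: ((6*x)*(1+z))): ((6*x)*(1+z)) -> (((6*x)*1)+((6*x)*z))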